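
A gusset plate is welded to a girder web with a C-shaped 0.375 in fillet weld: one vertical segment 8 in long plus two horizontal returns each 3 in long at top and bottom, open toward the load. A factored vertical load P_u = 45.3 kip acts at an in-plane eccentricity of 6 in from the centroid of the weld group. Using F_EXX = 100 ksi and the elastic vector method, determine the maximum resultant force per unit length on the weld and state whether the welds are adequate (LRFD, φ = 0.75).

Total weld length L_w = 14 in. Treat welds as unit-width lines.
Centroid: x̄ = 2×3×1.5 / 14 = 0.6429 in from the vertical weld.
Polar moment about centroid: J = I_x + I_y = [8³/12 + 2×3×4²] + [8×0.6429² + 2(3³/12 + 3×0.8571²)] = 150.9 in³.
Direct shear f_v = P/L_w = 45.3 / 14 = 3.236 kip/in (vertical).
Torsion M = P·e = 45.3 × 6 = 271.8 kip·in.
Critical point at (x, y) = (2.357, 4) from centroid. f_tx = M·y/J = 7.206 kip/in; f_ty = M·x/J = 4.246 kip/in.
Resultant f_max = √[f_tx² + (f_v + f_ty)²] = √[7.206² + (3.236 + 4.246)²] = 10.39 kip/in.
Capacity per unit length: φr_n = 0.75 × 0.6 × 100 × (0.707 × 0.375) = 11.93 kip/in.
10.39 ≤ 11.93 → adequate.

f_max ≈ 10.4 kip/in; adequate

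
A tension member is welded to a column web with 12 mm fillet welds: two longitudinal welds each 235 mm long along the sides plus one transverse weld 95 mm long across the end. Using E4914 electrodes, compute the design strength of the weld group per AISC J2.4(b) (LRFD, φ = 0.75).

E49XX → F_EXX = 490 MPa.
t_e = 0.707 × 12 = 8.484 mm.
R_nwl = 0.6 × 490 × 8.484 × 470 × 10⁻³ = 1172 kN (longitudinal, 2 welds).
R_nwt = 0.6 × 490 × 8.484 × 95 × 10⁻³ = 237 kN (transverse, base value).
(i) R_nwl + R_nwt = 1409 kN; (ii) 0.85 R_nwl + 1.5 R_nwt = 1352 kN.
R_n = max = 1409 kN [governs: (i)]; φR_n = 1057 kN.

φR_n ≈ 1060 kN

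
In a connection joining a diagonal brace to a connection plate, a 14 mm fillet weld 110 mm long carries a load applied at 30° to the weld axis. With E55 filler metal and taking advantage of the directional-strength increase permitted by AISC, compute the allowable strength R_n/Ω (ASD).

E55XX → F_EXX = 550 MPa.
t_e = 0.707 × 14 = 9.898 mm; A_we = 9.898 × 110 = 1089 mm².
Directional factor: 1.0 + 0.5 sin^1.5(30°) = 1.177.
F_nw = 0.6 × 550 × 1.177 = 388.3 MPa.
R_n/Ω = (388.3 × 1089) / 2.0 × 10⁻³ = 211.4 kN.

R_n/Ω ≈ 211 kN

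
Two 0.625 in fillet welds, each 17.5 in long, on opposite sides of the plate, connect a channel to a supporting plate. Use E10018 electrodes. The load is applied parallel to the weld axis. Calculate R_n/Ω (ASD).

E100XX → F_EXX = 100 ksi.
Effective throat t_e = 0.707 × 0.625 = 0.4419 in.
Total length L = 35 in; A_we = 0.4419 × 35 = 15.47 in².
F_nw = 0.6 F_EXX = 0.6 × 100 = 60 ksi.
R_n = 60 × 15.47 = 927.9 kips; R_n/Ω = 927.9/2.0 = 464 kips.

R_n/Ω ≈ 464 kips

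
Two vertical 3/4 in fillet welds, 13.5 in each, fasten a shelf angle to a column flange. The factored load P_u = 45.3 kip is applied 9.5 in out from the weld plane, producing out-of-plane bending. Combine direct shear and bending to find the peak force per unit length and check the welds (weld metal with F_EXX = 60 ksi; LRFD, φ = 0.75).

f_max ≈ 7.28 kip/in; adequate

L_w = 2 × 13.5 = 27 in; section modulus (unit throat) S = 2 × L²/6 = 60.75 in².
Direct shear f_v = P/L_w = 45.3/27 = 1.678 kip/in.
Moment M = P × e = 45.3 × 9.5 = 430.35 kip·in; bending f_b = M/S = 7.084 kip/in.
f_max = √(f_v² + f_b²) = √(1.678² + 7.084²) = 7.28 kip/in.
φr_n = 0.75 × 0.6 × 60 × (0.707 × 0.75) = 14.32 kip/in → adequate.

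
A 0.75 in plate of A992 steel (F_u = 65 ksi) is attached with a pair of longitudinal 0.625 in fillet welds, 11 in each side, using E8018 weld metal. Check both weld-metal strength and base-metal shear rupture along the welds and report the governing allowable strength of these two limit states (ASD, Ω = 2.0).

E80XX → F_EXX = 80 ksi.
t_e = 0.707 × 0.625 = 0.4419 in; L = 22 in.
Weld metal: R_n/Ω = (1/2.0) × 0.6 × 80 × 0.4419 × 22 = 233.3 kip.
Base metal (shear rupture): R_n/Ω = (1/2.0) × 0.6 × 65 × 0.75 × 22 = 321.8 kip.
Governing: weld metal.

R_n/Ω ≈ 233 kip (weld metal governs)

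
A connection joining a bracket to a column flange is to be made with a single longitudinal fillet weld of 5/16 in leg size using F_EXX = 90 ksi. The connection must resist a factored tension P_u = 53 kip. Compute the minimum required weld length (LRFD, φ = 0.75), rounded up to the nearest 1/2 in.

Throat t_e = 0.707 × 0.3125 = 0.2209 in.
φr_n = 0.75 × 0.6 × 90 × 0.2209 = 8.948 kip/in.
L_req = P_u / φr_n = 53 / 8.948 = 5.923 in total.
Round up → use L = 6 in.

L = 6 in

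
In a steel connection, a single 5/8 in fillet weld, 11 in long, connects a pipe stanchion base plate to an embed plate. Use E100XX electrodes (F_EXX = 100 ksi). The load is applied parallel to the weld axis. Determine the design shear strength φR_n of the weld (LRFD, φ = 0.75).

φR_n ≈ 219 kip

Effective throat t_e = 0.707 × 0.625 = 0.4419 in.
Total length L = 11 in; A_we = 0.4419 × 11 = 4.861 in².
F_nw = 0.6 F_EXX = 0.6 × 100 = 60 ksi.
φR_n = 0.75 × 60 × 4.861 = 218.7 kip.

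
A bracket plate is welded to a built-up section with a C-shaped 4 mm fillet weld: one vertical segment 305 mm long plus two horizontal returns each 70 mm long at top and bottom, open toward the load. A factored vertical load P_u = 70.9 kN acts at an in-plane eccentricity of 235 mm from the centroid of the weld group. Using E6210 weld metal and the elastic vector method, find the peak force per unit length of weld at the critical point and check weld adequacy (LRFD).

E62XX → F_EXX = 620 MPa.
Total weld length L_w = 445 mm. Treat welds as unit-width lines.
Centroid: x̄ = 2×70×35 / 445 = 11.01 mm from the vertical weld.
Polar moment about centroid: J = I_x + I_y = [305³/12 + 2×70×152.5²] + [305×11.01² + 2(70³/12 + 70×23.99²)] = 5795000 mm³.
Direct shear f_v = P/L_w = 70.9×10³ / 445 = 159.3 N/mm (vertical).
Torsion M = P·e = 70.9×10³ × 235 = 16662000 N·mm.
Critical point at (x, y) = (58.99, 152.5) from centroid. f_tx = M·y/J = 438.5 N/mm; f_ty = M·x/J = 169.6 N/mm.
Resultant f_max = √[f_tx² + (f_v + f_ty)²] = √[438.5² + (159.3 + 169.6)²] = 548.1 N/mm.
Capacity per unit length: φr_n = 0.75 × 0.6 × 620 × (0.707 × 4) = 789 N/mm.
548.1 ≤ 789 → adequate.

f_max ≈ 548 N/mm; adequate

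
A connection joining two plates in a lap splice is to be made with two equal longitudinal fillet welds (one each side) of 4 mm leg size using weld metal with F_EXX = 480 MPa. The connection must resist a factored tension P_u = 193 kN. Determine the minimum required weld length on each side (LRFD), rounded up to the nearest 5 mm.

Throat t_e = 0.707 × 4 = 2.828 mm.
φr_n = 0.75 × 0.6 × 480 × 2.828 × 10⁻³ = 0.6108 kN/mm.
L_req = P_u / φr_n = 193 / 0.6108 = 316 mm total.
Per side: 316 / 2 = 158 mm.
Round up → use L = 160 mm on each side.

L = 160 mm on each side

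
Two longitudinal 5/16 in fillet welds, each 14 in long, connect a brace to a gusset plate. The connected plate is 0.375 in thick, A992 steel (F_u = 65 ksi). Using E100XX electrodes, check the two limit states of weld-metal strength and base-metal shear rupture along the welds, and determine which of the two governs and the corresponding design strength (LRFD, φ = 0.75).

φR_n ≈ 278 kip (weld metal governs)

E100XX → F_EXX = 100 ksi.
t_e = 0.707 × 0.3125 = 0.2209 in; L = 28 in.
Weld metal: φR_n = 0.75 × 0.6 × 100 × 0.2209 × 28 = 278.4 kip.
Base metal (shear rupture): φR_n = 0.75 × 0.6 × 65 × 0.375 × 28 = 307.1 kip.
Governing: weld metal.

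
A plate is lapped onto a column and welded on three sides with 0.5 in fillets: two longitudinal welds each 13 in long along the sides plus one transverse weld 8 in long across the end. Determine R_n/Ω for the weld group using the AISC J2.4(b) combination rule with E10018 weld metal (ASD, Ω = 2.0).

R_n/Ω ≈ 362 kips

E100XX → F_EXX = 100 ksi.
t_e = 0.707 × 0.5 = 0.3535 in.
R_nwl = 0.6 × 100 × 0.3535 × 26 = 551.5 kips (longitudinal, 2 welds).
R_nwt = 0.6 × 100 × 0.3535 × 8 = 169.7 kips (transverse, base value).
(i) R_nwl + R_nwt = 721.1 kips; (ii) 0.85 R_nwl + 1.5 R_nwt = 723.3 kips.
R_n = max = 723.3 kips [governs: (ii)]; R_n/Ω = 361.6 kips.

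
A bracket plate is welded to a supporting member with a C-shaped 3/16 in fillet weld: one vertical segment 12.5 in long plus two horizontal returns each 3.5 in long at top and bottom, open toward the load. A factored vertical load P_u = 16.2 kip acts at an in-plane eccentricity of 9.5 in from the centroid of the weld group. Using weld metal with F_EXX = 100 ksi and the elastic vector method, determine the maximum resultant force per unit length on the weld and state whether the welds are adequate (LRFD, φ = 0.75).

f_max ≈ 2.77 kip/in; adequate

Total weld length L_w = 19.5 in. Treat welds as unit-width lines.
Centroid: x̄ = 2×3.5×1.75 / 19.5 = 0.6282 in from the vertical weld.
Polar moment about centroid: J = I_x + I_y = [12.5³/12 + 2×3.5×6.25²] + [12.5×0.6282² + 2(3.5³/12 + 3.5×1.122²)] = 457.1 in³.
Direct shear f_v = P/L_w = 16.2 / 19.5 = 0.8308 kip/in (vertical).
Torsion M = P·e = 16.2 × 9.5 = 153.9 kip·in.
Critical point at (x, y) = (2.872, 6.25) from centroid. f_tx = M·y/J = 2.104 kip/in; f_ty = M·x/J = 0.9669 kip/in.
Resultant f_max = √[f_tx² + (f_v + f_ty)²] = √[2.104² + (0.8308 + 0.9669)²] = 2.768 kip/in.
Capacity per unit length: φr_n = 0.75 × 0.6 × 100 × (0.707 × 0.1875) = 5.965 kip/in.
2.768 ≤ 5.965 → adequate.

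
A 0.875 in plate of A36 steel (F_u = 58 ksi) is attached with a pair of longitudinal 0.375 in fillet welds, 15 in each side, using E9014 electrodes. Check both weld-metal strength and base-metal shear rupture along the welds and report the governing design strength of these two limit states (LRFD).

E90XX → F_EXX = 90 ksi.
t_e = 0.707 × 0.375 = 0.2651 in; L = 30 in.
Weld metal: φR_n = 0.75 × 0.6 × 90 × 0.2651 × 30 = 322.1 kips.
Base metal (shear rupture): φR_n = 0.75 × 0.6 × 58 × 0.875 × 30 = 685.1 kips.
Governing: weld metal.

φR_n ≈ 322 kips (weld metal governs)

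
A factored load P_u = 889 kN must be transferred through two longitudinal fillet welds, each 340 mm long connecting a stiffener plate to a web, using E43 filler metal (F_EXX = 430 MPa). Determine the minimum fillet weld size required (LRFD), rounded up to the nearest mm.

w = 10 mm

Total weld length L = 680 mm.
Required throat t_e = P_u / (φ × 0.6 F_EXX × L) = 889 / (0.75 × 0.6 × 430 × 680 × 10⁻³) = 6.756 mm.
Required leg w = t_e / 0.707 = 9.556 mm → use 10 mm.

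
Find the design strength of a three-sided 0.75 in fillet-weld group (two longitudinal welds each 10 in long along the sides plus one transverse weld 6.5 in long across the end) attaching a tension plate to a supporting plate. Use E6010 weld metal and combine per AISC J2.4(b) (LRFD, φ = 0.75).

φR_n ≈ 383 kip

E60XX → F_EXX = 60 ksi.
t_e = 0.707 × 0.75 = 0.5302 in.
R_nwl = 0.6 × 60 × 0.5302 × 20 = 381.8 kip (longitudinal, 2 welds).
R_nwt = 0.6 × 60 × 0.5302 × 6.5 = 124.1 kip (transverse, base value).
(i) R_nwl + R_nwt = 505.9 kip; (ii) 0.85 R_nwl + 1.5 R_nwt = 510.6 kip.
R_n = max = 510.6 kip [governs: (ii)]; φR_n = 383 kip.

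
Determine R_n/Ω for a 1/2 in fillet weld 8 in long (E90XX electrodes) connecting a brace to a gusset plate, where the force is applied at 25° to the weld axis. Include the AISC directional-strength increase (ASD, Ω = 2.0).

E90XX → F_EXX = 90 ksi.
t_e = 0.707 × 0.5 = 0.3535 in; A_we = 0.3535 × 8 = 2.828 in².
Directional factor: 1.0 + 0.5 sin^1.5(25°) = 1.137.
F_nw = 0.6 × 90 × 1.137 = 61.42 ksi.
R_n/Ω = (61.42 × 2.828) / 2.0 = 86.85 kip.

R_n/Ω ≈ 86.8 kip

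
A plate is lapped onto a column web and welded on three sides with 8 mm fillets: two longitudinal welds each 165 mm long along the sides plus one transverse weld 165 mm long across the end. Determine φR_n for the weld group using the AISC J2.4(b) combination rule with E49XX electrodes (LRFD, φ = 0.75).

E49XX → F_EXX = 490 MPa.
t_e = 0.707 × 8 = 5.656 mm.
R_nwl = 0.6 × 490 × 5.656 × 330 × 10⁻³ = 548.7 kN (longitudinal, 2 welds).
R_nwt = 0.6 × 490 × 5.656 × 165 × 10⁻³ = 274.4 kN (transverse, base value).
(i) R_nwl + R_nwt = 823.1 kN; (ii) 0.85 R_nwl + 1.5 R_nwt = 878 kN.
R_n = max = 878 kN [governs: (ii)]; φR_n = 658.5 kN.

φR_n ≈ 658 kN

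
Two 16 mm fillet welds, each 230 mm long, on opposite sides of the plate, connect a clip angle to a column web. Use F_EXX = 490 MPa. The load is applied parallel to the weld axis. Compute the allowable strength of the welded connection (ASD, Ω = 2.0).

R_n/Ω ≈ 765 kN

Effective throat t_e = 0.707 × 16 = 11.31 mm.
Total length L = 460 mm; A_we = 11.31 × 460 = 5204 mm².
F_nw = 0.6 F_EXX = 0.6 × 490 = 294 MPa.
R_n = 294 × 5204 × 10⁻³ = 1530 kN; R_n/Ω = 1530/2.0 = 764.9 kN.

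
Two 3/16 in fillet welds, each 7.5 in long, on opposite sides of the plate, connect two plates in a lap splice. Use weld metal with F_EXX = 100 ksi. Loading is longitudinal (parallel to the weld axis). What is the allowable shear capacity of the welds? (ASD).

Effective throat t_e = 0.707 × 0.1875 = 0.1326 in.
Total length L = 15 in; A_we = 0.1326 × 15 = 1.988 in².
F_nw = 0.6 F_EXX = 0.6 × 100 = 60 ksi.
R_n = 60 × 1.988 = 119.3 kips; R_n/Ω = 119.3/2.0 = 59.65 kips.

R_n/Ω ≈ 59.7 kips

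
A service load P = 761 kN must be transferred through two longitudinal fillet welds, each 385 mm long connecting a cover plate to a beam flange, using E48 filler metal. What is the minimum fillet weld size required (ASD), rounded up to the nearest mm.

E48XX → F_EXX = 480 MPa.
Total weld length L = 770 mm.
Required throat t_e = P × Ω / (0.6 F_EXX × L) = 761 × 2.0 / (0.6 × 480 × 770 × 10⁻³) = 6.863 mm.
Required leg w = t_e / 0.707 = 9.708 mm → use 10 mm.

w = 10 mm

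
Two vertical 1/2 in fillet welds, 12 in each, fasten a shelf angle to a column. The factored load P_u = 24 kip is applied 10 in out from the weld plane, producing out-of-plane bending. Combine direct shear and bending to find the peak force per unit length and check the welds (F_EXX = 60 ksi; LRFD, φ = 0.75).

f_max ≈ 5.1 kip/in; adequate

L_w = 2 × 12 = 24 in; section modulus (unit throat) S = 2 × L²/6 = 48 in².
Direct shear f_v = P/L_w = 24/24 = 1 kip/in.
Moment M = P × e = 24 × 10 = 240 kip·in; bending f_b = M/S = 5 kip/in.
f_max = √(f_v² + f_b²) = √(1² + 5²) = 5.099 kip/in.
φr_n = 0.75 × 0.6 × 60 × (0.707 × 0.5) = 9.544 kip/in → adequate.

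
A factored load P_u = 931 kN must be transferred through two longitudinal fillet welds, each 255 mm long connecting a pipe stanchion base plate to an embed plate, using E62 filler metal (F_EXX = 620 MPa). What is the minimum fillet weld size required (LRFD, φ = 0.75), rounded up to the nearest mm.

Total weld length L = 510 mm.
Required throat t_e = P_u / (φ × 0.6 F_EXX × L) = 931 / (0.75 × 0.6 × 620 × 510 × 10⁻³) = 6.543 mm.
Required leg w = t_e / 0.707 = 9.255 mm → use 10 mm.

w = 10 mm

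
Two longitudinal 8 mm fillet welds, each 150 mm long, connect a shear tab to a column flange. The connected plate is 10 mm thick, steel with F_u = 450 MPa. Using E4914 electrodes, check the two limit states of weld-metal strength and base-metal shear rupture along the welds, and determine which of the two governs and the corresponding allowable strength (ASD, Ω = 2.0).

R_n/Ω ≈ 249 kN (weld metal governs)

E49XX → F_EXX = 490 MPa.
t_e = 0.707 × 8 = 5.656 mm; L = 300 mm.
Weld metal: R_n/Ω = (1/2.0) × 0.6 × 490 × 5.656 × 300 × 10⁻³ = 249.4 kN.
Base metal (shear rupture): R_n/Ω = (1/2.0) × 0.6 × 450 × 10 × 300 × 10⁻³ = 405 kN.
Governing: weld metal.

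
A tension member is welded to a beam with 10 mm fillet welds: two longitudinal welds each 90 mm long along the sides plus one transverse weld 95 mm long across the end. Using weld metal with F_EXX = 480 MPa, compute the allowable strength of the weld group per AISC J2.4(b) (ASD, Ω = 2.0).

R_n/Ω ≈ 301 kN

t_e = 0.707 × 10 = 7.07 mm.
R_nwl = 0.6 × 480 × 7.07 × 180 × 10⁻³ = 366.5 kN (longitudinal, 2 welds).
R_nwt = 0.6 × 480 × 7.07 × 95 × 10⁻³ = 193.4 kN (transverse, base value).
(i) R_nwl + R_nwt = 559.9 kN; (ii) 0.85 R_nwl + 1.5 R_nwt = 601.7 kN.
R_n = max = 601.7 kN [governs: (ii)]; R_n/Ω = 300.8 kN.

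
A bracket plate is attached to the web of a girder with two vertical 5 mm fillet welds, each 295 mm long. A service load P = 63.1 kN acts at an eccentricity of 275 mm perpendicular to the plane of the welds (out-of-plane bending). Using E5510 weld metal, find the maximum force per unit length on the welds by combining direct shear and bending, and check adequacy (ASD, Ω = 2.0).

f_max ≈ 608 N/mm; NOT adequate

E55XX → F_EXX = 550 MPa.
L_w = 2 × 295 = 590 mm; section modulus (unit throat) S = 2 × L²/6 = 29010 mm².
Direct shear f_v = P/L_w = 63.1×10³/590 = 106.9 N/mm.
Moment M = P × e = 63.1×10³ × 275 = 17352000 N·mm; bending f_b = M/S = 598.2 N/mm.
f_max = √(f_v² + f_b²) = √(106.9² + 598.2²) = 607.7 N/mm.
r_n/Ω = (1/2.0) × 0.6 × 550 × (0.707 × 5) = 583.3 N/mm → NOT adequate.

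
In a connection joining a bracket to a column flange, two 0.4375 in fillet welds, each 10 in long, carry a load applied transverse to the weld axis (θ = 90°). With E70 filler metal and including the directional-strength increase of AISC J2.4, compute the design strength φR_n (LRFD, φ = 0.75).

φR_n ≈ 292 kip

E70XX → F_EXX = 70 ksi.
t_e = 0.707 × 0.4375 = 0.3093 in; A_we = 0.3093 × 20 = 6.186 in².
Directional factor: 1.0 + 0.5 sin^1.5(90°) = 1.5.
F_nw = 0.6 × 70 × 1.5 = 63 ksi.
φR_n = 0.75 × 63 × 6.186 = 292.3 kip.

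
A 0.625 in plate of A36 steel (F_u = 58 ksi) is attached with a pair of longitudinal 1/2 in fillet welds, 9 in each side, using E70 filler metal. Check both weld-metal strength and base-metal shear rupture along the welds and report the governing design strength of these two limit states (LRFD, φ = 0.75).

φR_n ≈ 200 kip (weld metal governs)

E70XX → F_EXX = 70 ksi.
t_e = 0.707 × 0.5 = 0.3535 in; L = 18 in.
Weld metal: φR_n = 0.75 × 0.6 × 70 × 0.3535 × 18 = 200.4 kip.
Base metal (shear rupture): φR_n = 0.75 × 0.6 × 58 × 0.625 × 18 = 293.6 kip.
Governing: weld metal.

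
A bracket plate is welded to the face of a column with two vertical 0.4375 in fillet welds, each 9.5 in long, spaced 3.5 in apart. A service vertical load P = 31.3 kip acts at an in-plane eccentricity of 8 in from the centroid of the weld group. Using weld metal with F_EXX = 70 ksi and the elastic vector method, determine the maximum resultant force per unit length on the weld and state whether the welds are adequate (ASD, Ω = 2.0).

Total weld length L_w = 19 in. Treat welds as unit-width lines.
Polar moment about centroid: J = 2[d³/12 + d(b/2)²] = 2[9.5³/12 + 9.5×1.75²] = 201.1 in³.
Direct shear f_v = P/L_w = 31.3 / 19 = 1.647 kip/in (vertical).
Torsion M = P·e = 31.3 × 8 = 250.4 kip·in.
Critical point at (x, y) = (1.75, 4.75) from centroid. f_tx = M·y/J = 5.915 kip/in; f_ty = M·x/J = 2.179 kip/in.
Resultant f_max = √[f_tx² + (f_v + f_ty)²] = √[5.915² + (1.647 + 2.179)²] = 7.045 kip/in.
Capacity per unit length: r_n/Ω = (1/2.0) × 0.6 × 70 × (0.707 × 0.4375) = 6.496 kip/in.
7.045 > 6.496 → NOT adequate.

f_max ≈ 7.04 kip/in; NOT adequate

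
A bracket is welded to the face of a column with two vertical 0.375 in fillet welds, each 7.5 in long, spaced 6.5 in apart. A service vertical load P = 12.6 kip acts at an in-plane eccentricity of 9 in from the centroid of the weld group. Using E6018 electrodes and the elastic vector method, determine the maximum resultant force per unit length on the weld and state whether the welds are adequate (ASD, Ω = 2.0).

E60XX → F_EXX = 60 ksi.
Total weld length L_w = 15 in. Treat welds as unit-width lines.
Polar moment about centroid: J = 2[d³/12 + d(b/2)²] = 2[7.5³/12 + 7.5×3.25²] = 228.8 in³.
Direct shear f_v = P/L_w = 12.6 / 15 = 0.84 kip/in (vertical).
Torsion M = P·e = 12.6 × 9 = 113.4 kip·in.
Critical point at (x, y) = (3.25, 3.75) from centroid. f_tx = M·y/J = 1.859 kip/in; f_ty = M·x/J = 1.611 kip/in.
Resultant f_max = √[f_tx² + (f_v + f_ty)²] = √[1.859² + (0.84 + 1.611)²] = 3.076 kip/in.
Capacity per unit length: r_n/Ω = (1/2.0) × 0.6 × 60 × (0.707 × 0.375) = 4.772 kip/in.
3.076 ≤ 4.772 → adequate.

f_max ≈ 3.08 kip/in; adequate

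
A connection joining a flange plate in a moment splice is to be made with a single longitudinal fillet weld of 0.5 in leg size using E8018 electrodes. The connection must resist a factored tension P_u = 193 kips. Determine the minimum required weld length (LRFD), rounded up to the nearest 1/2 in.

L = 15.5 in

E80XX → F_EXX = 80 ksi.
Throat t_e = 0.707 × 0.5 = 0.3535 in.
φr_n = 0.75 × 0.6 × 80 × 0.3535 = 12.73 kips/in.
L_req = P_u / φr_n = 193 / 12.73 = 15.17 in total.
Round up → use L = 15.5 in.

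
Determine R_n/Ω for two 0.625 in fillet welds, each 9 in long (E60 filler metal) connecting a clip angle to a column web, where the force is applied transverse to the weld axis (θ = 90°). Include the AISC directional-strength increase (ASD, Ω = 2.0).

E60XX → F_EXX = 60 ksi.
t_e = 0.707 × 0.625 = 0.4419 in; A_we = 0.4419 × 18 = 7.954 in².
Directional factor: 1.0 + 0.5 sin^1.5(90°) = 1.5.
F_nw = 0.6 × 60 × 1.5 = 54 ksi.
R_n/Ω = (54 × 7.954) / 2.0 = 214.8 kips.

R_n/Ω ≈ 215 kips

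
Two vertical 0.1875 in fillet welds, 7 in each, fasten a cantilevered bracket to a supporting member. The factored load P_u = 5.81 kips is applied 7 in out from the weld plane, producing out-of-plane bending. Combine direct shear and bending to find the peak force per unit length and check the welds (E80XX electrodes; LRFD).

f_max ≈ 2.52 kip/in; adequate

E80XX → F_EXX = 80 ksi.
L_w = 2 × 7 = 14 in; section modulus (unit throat) S = 2 × L²/6 = 16.33 in².
Direct shear f_v = P/L_w = 5.81/14 = 0.415 kip/in.
Moment M = P × e = 5.81 × 7 = 40.67 kip·in; bending f_b = M/S = 2.49 kip/in.
f_max = √(f_v² + f_b²) = √(0.415² + 2.49²) = 2.524 kip/in.
φr_n = 0.75 × 0.6 × 80 × (0.707 × 0.1875) = 4.772 kip/in → adequate.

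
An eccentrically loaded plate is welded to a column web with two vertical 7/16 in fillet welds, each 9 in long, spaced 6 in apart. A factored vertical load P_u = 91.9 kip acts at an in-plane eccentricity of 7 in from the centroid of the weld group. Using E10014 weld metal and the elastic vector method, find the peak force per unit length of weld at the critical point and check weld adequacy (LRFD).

E100XX → F_EXX = 100 ksi.
Total weld length L_w = 18 in. Treat welds as unit-width lines.
Polar moment about centroid: J = 2[d³/12 + d(b/2)²] = 2[9³/12 + 9×3²] = 283.5 in³.
Direct shear f_v = P/L_w = 91.9 / 18 = 5.106 kip/in (vertical).
Torsion M = P·e = 91.9 × 7 = 643.3 kip·in.
Critical point at (x, y) = (3, 4.5) from centroid. f_tx = M·y/J = 10.21 kip/in; f_ty = M·x/J = 6.807 kip/in.
Resultant f_max = √[f_tx² + (f_v + f_ty)²] = √[10.21² + (5.106 + 6.807)²] = 15.69 kip/in.
Capacity per unit length: φr_n = 0.75 × 0.6 × 100 × (0.707 × 0.4375) = 13.92 kip/in.
15.69 > 13.92 → NOT adequate.

f_max ≈ 15.7 kip/in; NOT adequate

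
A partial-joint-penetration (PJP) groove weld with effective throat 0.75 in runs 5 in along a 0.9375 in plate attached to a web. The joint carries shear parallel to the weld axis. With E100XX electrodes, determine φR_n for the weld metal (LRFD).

E100XX → F_EXX = 100 ksi.
Effective throat (given) t_e = 0.75 in.
A_we = 0.75 × 5 = 3.75 in².
F_nw = 0.6 F_EXX = 60 ksi.
φR_n = 0.75 × 60 × 3.75 = 168.8 kips.

φR_n ≈ 169 kips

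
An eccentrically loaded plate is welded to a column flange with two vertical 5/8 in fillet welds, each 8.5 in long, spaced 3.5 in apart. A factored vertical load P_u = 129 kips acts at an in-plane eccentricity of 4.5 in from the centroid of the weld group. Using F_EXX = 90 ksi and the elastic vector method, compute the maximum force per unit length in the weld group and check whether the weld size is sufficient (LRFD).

f_max ≈ 21.4 kip/in; NOT adequate

Total weld length L_w = 17 in. Treat welds as unit-width lines.
Polar moment about centroid: J = 2[d³/12 + d(b/2)²] = 2[8.5³/12 + 8.5×1.75²] = 154.4 in³.
Direct shear f_v = P/L_w = 129 / 17 = 7.588 kip/in (vertical).
Torsion M = P·e = 129 × 4.5 = 580.5 kip·in.
Critical point at (x, y) = (1.75, 4.25) from centroid. f_tx = M·y/J = 15.98 kip/in; f_ty = M·x/J = 6.579 kip/in.
Resultant f_max = √[f_tx² + (f_v + f_ty)²] = √[15.98² + (7.588 + 6.579)²] = 21.35 kip/in.
Capacity per unit length: φr_n = 0.75 × 0.6 × 90 × (0.707 × 0.625) = 17.9 kip/in.
21.35 > 17.9 → NOT adequate.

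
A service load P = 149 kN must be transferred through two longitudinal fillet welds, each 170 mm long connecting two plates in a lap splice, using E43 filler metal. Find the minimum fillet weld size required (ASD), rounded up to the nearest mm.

w = 5 mm

E43XX → F_EXX = 430 MPa.
Total weld length L = 340 mm.
Required throat t_e = P × Ω / (0.6 F_EXX × L) = 149 × 2.0 / (0.6 × 430 × 340 × 10⁻³) = 3.397 mm.
Required leg w = t_e / 0.707 = 4.805 mm → use 5 mm.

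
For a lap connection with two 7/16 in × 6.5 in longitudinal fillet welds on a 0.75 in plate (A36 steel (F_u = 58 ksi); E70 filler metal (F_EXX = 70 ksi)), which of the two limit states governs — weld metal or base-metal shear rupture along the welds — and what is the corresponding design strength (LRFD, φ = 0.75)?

φR_n ≈ 127 kips (weld metal governs)

t_e = 0.707 × 0.4375 = 0.3093 in; L = 13 in.
Weld metal: φR_n = 0.75 × 0.6 × 70 × 0.3093 × 13 = 126.7 kips.
Base metal (shear rupture): φR_n = 0.75 × 0.6 × 58 × 0.75 × 13 = 254.5 kips.
Governing: weld metal.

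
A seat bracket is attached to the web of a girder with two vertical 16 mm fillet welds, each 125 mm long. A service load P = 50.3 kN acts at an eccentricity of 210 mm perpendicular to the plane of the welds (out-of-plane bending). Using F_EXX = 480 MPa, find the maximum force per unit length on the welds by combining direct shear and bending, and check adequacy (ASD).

L_w = 2 × 125 = 250 mm; section modulus (unit throat) S = 2 × L²/6 = 5208 mm².
Direct shear f_v = P/L_w = 50.3×10³/250 = 201.2 N/mm.
Moment M = P × e = 50.3×10³ × 210 = 10563000 N·mm; bending f_b = M/S = 2028 N/mm.
f_max = √(f_v² + f_b²) = √(201.2² + 2028²) = 2038 N/mm.
r_n/Ω = (1/2.0) × 0.6 × 480 × (0.707 × 16) = 1629 N/mm → NOT adequate.

f_max ≈ 2040 N/mm; NOT adequate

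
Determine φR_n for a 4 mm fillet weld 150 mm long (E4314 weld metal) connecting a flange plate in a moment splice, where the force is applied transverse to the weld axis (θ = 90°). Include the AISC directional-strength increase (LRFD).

φR_n ≈ 123 kN

E43XX → F_EXX = 430 MPa.
t_e = 0.707 × 4 = 2.828 mm; A_we = 2.828 × 150 = 424.2 mm².
Directional factor: 1.0 + 0.5 sin^1.5(90°) = 1.5.
F_nw = 0.6 × 430 × 1.5 = 387 MPa.
φR_n = 0.75 × 387 × 424.2 × 10⁻³ = 123.1 kN.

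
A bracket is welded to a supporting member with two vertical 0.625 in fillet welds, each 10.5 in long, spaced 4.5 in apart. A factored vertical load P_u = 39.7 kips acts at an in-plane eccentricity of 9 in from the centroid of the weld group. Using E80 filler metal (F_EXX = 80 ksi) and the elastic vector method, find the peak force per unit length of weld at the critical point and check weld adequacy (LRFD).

f_max ≈ 7.76 kip/in; adequate

Total weld length L_w = 21 in. Treat welds as unit-width lines.
Polar moment about centroid: J = 2[d³/12 + d(b/2)²] = 2[10.5³/12 + 10.5×2.25²] = 299.2 in³.
Direct shear f_v = P/L_w = 39.7 / 21 = 1.89 kip/in (vertical).
Torsion M = P·e = 39.7 × 9 = 357.3 kip·in.
Critical point at (x, y) = (2.25, 5.25) from centroid. f_tx = M·y/J = 6.268 kip/in; f_ty = M·x/J = 2.686 kip/in.
Resultant f_max = √[f_tx² + (f_v + f_ty)²] = √[6.268² + (1.89 + 2.686)²] = 7.762 kip/in.
Capacity per unit length: φr_n = 0.75 × 0.6 × 80 × (0.707 × 0.625) = 15.91 kip/in.
7.762 ≤ 15.91 → adequate.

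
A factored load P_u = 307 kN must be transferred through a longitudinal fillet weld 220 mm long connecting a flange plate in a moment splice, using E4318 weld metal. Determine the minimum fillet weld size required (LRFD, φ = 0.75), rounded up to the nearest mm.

w = 11 mm

E43XX → F_EXX = 430 MPa.
Total weld length L = 220 mm.
Required throat t_e = P_u / (φ × 0.6 F_EXX × L) = 307 / (0.75 × 0.6 × 430 × 220 × 10⁻³) = 7.212 mm.
Required leg w = t_e / 0.707 = 10.2 mm → use 11 mm.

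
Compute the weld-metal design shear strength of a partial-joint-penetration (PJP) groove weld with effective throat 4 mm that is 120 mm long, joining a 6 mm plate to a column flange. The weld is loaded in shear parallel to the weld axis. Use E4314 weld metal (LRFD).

E43XX → F_EXX = 430 MPa.
Effective throat (given) t_e = 4 mm.
A_we = 4 × 120 = 480 mm².
F_nw = 0.6 F_EXX = 258 MPa.
φR_n = 0.75 × 258 × 480 × 10⁻³ = 92.88 kN.

φR_n ≈ 92.9 kN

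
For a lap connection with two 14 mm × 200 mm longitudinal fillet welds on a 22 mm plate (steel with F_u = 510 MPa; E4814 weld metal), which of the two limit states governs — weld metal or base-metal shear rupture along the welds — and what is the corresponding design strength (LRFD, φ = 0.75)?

φR_n ≈ 855 kN (weld metal governs)

E48XX → F_EXX = 480 MPa.
t_e = 0.707 × 14 = 9.898 mm; L = 400 mm.
Weld metal: φR_n = 0.75 × 0.6 × 480 × 9.898 × 400 × 10⁻³ = 855.2 kN.
Base metal (shear rupture): φR_n = 0.75 × 0.6 × 510 × 22 × 400 × 10⁻³ = 2020 kN.
Governing: weld metal.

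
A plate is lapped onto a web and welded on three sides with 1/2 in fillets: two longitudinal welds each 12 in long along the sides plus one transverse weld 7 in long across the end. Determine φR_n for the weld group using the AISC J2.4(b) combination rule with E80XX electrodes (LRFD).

E80XX → F_EXX = 80 ksi.
t_e = 0.707 × 0.5 = 0.3535 in.
R_nwl = 0.6 × 80 × 0.3535 × 24 = 407.2 kips (longitudinal, 2 welds).
R_nwt = 0.6 × 80 × 0.3535 × 7 = 118.8 kips (transverse, base value).
(i) R_nwl + R_nwt = 526 kips; (ii) 0.85 R_nwl + 1.5 R_nwt = 524.3 kips.
R_n = max = 526 kips [governs: (i)]; φR_n = 394.5 kips.

φR_n ≈ 395 kips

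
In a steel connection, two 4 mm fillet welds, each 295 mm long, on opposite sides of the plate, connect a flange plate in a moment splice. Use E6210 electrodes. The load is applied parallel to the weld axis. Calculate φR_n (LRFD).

E62XX → F_EXX = 620 MPa.
Effective throat t_e = 0.707 × 4 = 2.828 mm.
Total length L = 590 mm; A_we = 2.828 × 590 = 1669 mm².
F_nw = 0.6 F_EXX = 0.6 × 620 = 372 MPa.
φR_n = 0.75 × 372 × 1669 × 10⁻³ = 465.5 kN.

φR_n ≈ 466 kN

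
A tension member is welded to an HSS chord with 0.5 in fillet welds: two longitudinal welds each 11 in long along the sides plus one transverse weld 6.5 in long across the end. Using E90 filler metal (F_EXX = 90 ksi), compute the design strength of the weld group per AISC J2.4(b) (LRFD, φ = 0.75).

t_e = 0.707 × 0.5 = 0.3535 in.
R_nwl = 0.6 × 90 × 0.3535 × 22 = 420 kips (longitudinal, 2 welds).
R_nwt = 0.6 × 90 × 0.3535 × 6.5 = 124.1 kips (transverse, base value).
(i) R_nwl + R_nwt = 544 kips; (ii) 0.85 R_nwl + 1.5 R_nwt = 543.1 kips.
R_n = max = 544 kips [governs: (i)]; φR_n = 408 kips.

φR_n ≈ 408 kips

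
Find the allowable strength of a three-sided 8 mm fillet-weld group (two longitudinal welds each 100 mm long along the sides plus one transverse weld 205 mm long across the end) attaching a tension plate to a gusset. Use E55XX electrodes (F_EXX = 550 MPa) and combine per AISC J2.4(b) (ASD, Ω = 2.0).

t_e = 0.707 × 8 = 5.656 mm.
R_nwl = 0.6 × 550 × 5.656 × 200 × 10⁻³ = 373.3 kN (longitudinal, 2 welds).
R_nwt = 0.6 × 550 × 5.656 × 205 × 10⁻³ = 382.6 kN (transverse, base value).
(i) R_nwl + R_nwt = 755.9 kN; (ii) 0.85 R_nwl + 1.5 R_nwt = 891.2 kN.
R_n = max = 891.2 kN [governs: (ii)]; R_n/Ω = 445.6 kN.

R_n/Ω ≈ 446 kN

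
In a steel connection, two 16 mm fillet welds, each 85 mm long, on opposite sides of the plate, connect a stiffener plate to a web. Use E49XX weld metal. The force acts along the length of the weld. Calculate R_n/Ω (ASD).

R_n/Ω ≈ 283 kN

E49XX → F_EXX = 490 MPa.
Effective throat t_e = 0.707 × 16 = 11.31 mm.
Total length L = 170 mm; A_we = 11.31 × 170 = 1923 mm².
F_nw = 0.6 F_EXX = 0.6 × 490 = 294 MPa.
R_n = 294 × 1923 × 10⁻³ = 565.4 kN; R_n/Ω = 565.4/2.0 = 282.7 kN.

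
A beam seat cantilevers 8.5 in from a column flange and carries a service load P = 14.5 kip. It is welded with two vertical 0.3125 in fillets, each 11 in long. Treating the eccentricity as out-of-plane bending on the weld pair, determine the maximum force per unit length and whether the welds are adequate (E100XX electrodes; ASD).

f_max ≈ 3.13 kip/in; adequate

E100XX → F_EXX = 100 ksi.
L_w = 2 × 11 = 22 in; section modulus (unit throat) S = 2 × L²/6 = 40.33 in².
Direct shear f_v = P/L_w = 14.5/22 = 0.6591 kip/in.
Moment M = P × e = 14.5 × 8.5 = 123.25 kip·in; bending f_b = M/S = 3.056 kip/in.
f_max = √(f_v² + f_b²) = √(0.6591² + 3.056²) = 3.126 kip/in.
r_n/Ω = (1/2.0) × 0.6 × 100 × (0.707 × 0.3125) = 6.628 kip/in → adequate.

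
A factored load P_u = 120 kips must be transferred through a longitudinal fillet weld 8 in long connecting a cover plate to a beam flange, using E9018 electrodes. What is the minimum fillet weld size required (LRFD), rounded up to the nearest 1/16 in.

w = 9/16 in

E90XX → F_EXX = 90 ksi.
Total weld length L = 8 in.
Required throat t_e = P_u / (φ × 0.6 F_EXX × L) = 120 / (0.75 × 0.6 × 90 × 8) = 0.3704 in.
Required leg w = t_e / 0.707 = 0.5239 in → use 9/16 in.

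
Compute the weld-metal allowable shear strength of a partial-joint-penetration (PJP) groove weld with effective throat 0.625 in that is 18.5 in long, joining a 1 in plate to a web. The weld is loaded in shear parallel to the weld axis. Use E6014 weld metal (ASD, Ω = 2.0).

R_n/Ω ≈ 208 kip

E60XX → F_EXX = 60 ksi.
Effective throat (given) t_e = 0.625 in.
A_we = 0.625 × 18.5 = 11.56 in².
F_nw = 0.6 F_EXX = 36 ksi.
R_n/Ω = (36 × 11.56) / 2.0 = 208.1 kip.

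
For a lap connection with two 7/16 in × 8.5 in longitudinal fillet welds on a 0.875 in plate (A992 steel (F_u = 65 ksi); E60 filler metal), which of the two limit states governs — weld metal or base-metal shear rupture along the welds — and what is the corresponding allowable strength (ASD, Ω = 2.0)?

E60XX → F_EXX = 60 ksi.
t_e = 0.707 × 0.4375 = 0.3093 in; L = 17 in.
Weld metal: R_n/Ω = (1/2.0) × 0.6 × 60 × 0.3093 × 17 = 94.65 kips.
Base metal (shear rupture): R_n/Ω = (1/2.0) × 0.6 × 65 × 0.875 × 17 = 290.1 kips.
Governing: weld metal.

R_n/Ω ≈ 94.6 kips (weld metal governs)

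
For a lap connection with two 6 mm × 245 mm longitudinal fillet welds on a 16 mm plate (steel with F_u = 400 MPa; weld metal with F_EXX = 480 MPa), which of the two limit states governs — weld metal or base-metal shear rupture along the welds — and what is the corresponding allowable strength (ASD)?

R_n/Ω ≈ 299 kN (weld metal governs)

t_e = 0.707 × 6 = 4.242 mm; L = 490 mm.
Weld metal: R_n/Ω = (1/2.0) × 0.6 × 480 × 4.242 × 490 × 10⁻³ = 299.3 kN.
Base metal (shear rupture): R_n/Ω = (1/2.0) × 0.6 × 400 × 16 × 490 × 10⁻³ = 940.8 kN.
Governing: weld metal.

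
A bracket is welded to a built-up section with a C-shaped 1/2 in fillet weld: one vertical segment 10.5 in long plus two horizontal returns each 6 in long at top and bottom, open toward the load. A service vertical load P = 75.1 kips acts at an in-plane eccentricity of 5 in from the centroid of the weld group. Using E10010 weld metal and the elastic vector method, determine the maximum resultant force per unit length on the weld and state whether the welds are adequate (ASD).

f_max ≈ 7.6 kip/in; adequate

E100XX → F_EXX = 100 ksi.
Total weld length L_w = 22.5 in. Treat welds as unit-width lines.
Centroid: x̄ = 2×6×3 / 22.5 = 1.6 in from the vertical weld.
Polar moment about centroid: J = I_x + I_y = [10.5³/12 + 2×6×5.25²] + [10.5×1.6² + 2(6³/12 + 6×1.4²)] = 513.6 in³.
Direct shear f_v = P/L_w = 75.1 / 22.5 = 3.338 kip/in (vertical).
Torsion M = P·e = 75.1 × 5 = 375.5 kip·in.
Critical point at (x, y) = (4.4, 5.25) from centroid. f_tx = M·y/J = 3.838 kip/in; f_ty = M·x/J = 3.217 kip/in.
Resultant f_max = √[f_tx² + (f_v + f_ty)²] = √[3.838² + (3.338 + 3.217)²] = 7.596 kip/in.
Capacity per unit length: r_n/Ω = (1/2.0) × 0.6 × 100 × (0.707 × 0.5) = 10.6 kip/in.
7.596 ≤ 10.6 → adequate.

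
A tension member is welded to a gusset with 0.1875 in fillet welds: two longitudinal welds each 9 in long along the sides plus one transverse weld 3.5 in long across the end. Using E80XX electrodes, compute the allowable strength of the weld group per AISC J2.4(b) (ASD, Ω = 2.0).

E80XX → F_EXX = 80 ksi.
t_e = 0.707 × 0.1875 = 0.1326 in.
R_nwl = 0.6 × 80 × 0.1326 × 18 = 114.5 kip (longitudinal, 2 welds).
R_nwt = 0.6 × 80 × 0.1326 × 3.5 = 22.27 kip (transverse, base value).
(i) R_nwl + R_nwt = 136.8 kip; (ii) 0.85 R_nwl + 1.5 R_nwt = 130.8 kip.
R_n = max = 136.8 kip [governs: (i)]; R_n/Ω = 68.4 kip.

R_n/Ω ≈ 68.4 kip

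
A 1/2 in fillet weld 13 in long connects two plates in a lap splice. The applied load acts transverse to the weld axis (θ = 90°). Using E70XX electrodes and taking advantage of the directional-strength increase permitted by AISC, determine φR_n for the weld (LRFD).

φR_n ≈ 217 kips

E70XX → F_EXX = 70 ksi.
t_e = 0.707 × 0.5 = 0.3535 in; A_we = 0.3535 × 13 = 4.595 in².
Directional factor: 1.0 + 0.5 sin^1.5(90°) = 1.5.
F_nw = 0.6 × 70 × 1.5 = 63 ksi.
φR_n = 0.75 × 63 × 4.595 = 217.1 kips.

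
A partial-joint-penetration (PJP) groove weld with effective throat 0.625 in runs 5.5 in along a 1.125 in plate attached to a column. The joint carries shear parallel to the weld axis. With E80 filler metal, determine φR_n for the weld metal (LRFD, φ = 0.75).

E80XX → F_EXX = 80 ksi.
Effective throat (given) t_e = 0.625 in.
A_we = 0.625 × 5.5 = 3.438 in².
F_nw = 0.6 F_EXX = 48 ksi.
φR_n = 0.75 × 48 × 3.438 = 123.8 kip.

φR_n ≈ 124 kip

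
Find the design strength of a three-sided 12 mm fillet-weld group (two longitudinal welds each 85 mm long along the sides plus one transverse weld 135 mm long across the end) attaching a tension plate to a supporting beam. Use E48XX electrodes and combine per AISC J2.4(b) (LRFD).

φR_n ≈ 636 kN

E48XX → F_EXX = 480 MPa.
t_e = 0.707 × 12 = 8.484 mm.
R_nwl = 0.6 × 480 × 8.484 × 170 × 10⁻³ = 415.4 kN (longitudinal, 2 welds).
R_nwt = 0.6 × 480 × 8.484 × 135 × 10⁻³ = 329.9 kN (transverse, base value).
(i) R_nwl + R_nwt = 745.2 kN; (ii) 0.85 R_nwl + 1.5 R_nwt = 847.9 kN.
R_n = max = 847.9 kN [governs: (ii)]; φR_n = 635.9 kN.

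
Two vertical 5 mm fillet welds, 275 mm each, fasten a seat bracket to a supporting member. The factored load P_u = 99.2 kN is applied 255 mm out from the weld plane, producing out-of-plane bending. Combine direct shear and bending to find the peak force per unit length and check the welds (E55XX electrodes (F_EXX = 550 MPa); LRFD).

L_w = 2 × 275 = 550 mm; section modulus (unit throat) S = 2 × L²/6 = 25210 mm².
Direct shear f_v = P/L_w = 99.2×10³/550 = 180.4 N/mm.
Moment M = P × e = 99.2×10³ × 255 = 25296000 N·mm; bending f_b = M/S = 1003 N/mm.
f_max = √(f_v² + f_b²) = √(180.4² + 1003²) = 1020 N/mm.
φr_n = 0.75 × 0.6 × 550 × (0.707 × 5) = 874.9 N/mm → NOT adequate.

f_max ≈ 1020 N/mm; NOT adequate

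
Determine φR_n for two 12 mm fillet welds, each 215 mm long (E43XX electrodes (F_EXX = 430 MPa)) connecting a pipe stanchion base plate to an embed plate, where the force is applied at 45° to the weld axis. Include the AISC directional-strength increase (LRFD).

φR_n ≈ 916 kN

t_e = 0.707 × 12 = 8.484 mm; A_we = 8.484 × 430 = 3648 mm².
Directional factor: 1.0 + 0.5 sin^1.5(45°) = 1.297.
F_nw = 0.6 × 430 × 1.297 = 334.7 MPa.
φR_n = 0.75 × 334.7 × 3648 × 10⁻³ = 915.8 kN.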